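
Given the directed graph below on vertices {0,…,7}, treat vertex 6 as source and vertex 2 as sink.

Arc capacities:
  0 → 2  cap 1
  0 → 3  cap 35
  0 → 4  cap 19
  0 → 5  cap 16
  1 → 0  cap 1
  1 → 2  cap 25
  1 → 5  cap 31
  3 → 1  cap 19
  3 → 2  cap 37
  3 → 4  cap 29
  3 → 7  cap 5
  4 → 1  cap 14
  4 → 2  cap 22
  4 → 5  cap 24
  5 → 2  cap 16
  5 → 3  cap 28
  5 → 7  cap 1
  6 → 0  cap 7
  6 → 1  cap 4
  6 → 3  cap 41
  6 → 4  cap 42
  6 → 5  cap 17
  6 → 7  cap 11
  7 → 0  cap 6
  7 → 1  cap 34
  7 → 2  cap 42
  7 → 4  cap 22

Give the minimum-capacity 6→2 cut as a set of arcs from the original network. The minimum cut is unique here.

augment #1: 6→0→2 push 1
augment #2: 6→1→2 push 4
augment #3: 6→3→2 push 37
augment #4: 6→4→2 push 22
augment #5: 6→5→2 push 16
augment #6: 6→7→2 push 11
augment #7: 6→3→1→2 push 4
augment #8: 6→4→1→2 push 14
augment #9: 6→5→7→2 push 1
augment #10: 6→0→3→1→2 push 3
augment #11: 6→0→3→7→2 push 3
augment #12: 6→4→5→3→7→2 push 2
max flow = 118; residual-reachable set from 6 gives S-side
cut edges (S→T): {(0,2), (1,2), (3,2), (3,7), (4,2), (5,2), (5,7), (6,7)} total cap 118

Min-cut arcs: {(0,2), (1,2), (3,2), (3,7), (4,2), (5,2), (5,7), (6,7)} (total capacity 118)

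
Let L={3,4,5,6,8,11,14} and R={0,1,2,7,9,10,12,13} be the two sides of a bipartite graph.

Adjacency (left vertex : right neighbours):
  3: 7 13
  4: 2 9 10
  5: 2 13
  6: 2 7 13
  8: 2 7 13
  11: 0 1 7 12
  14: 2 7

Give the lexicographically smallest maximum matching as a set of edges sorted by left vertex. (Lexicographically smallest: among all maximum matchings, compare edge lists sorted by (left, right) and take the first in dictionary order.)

Lex-smallest maximum matching: {(3,7), (4,9), (5,2), (6,13), (11,0)}

|M| = 5 (so the lex-smallest maximum matching has 5 edges)
process left vertices in ascending order; for each, take the smallest-labelled available neighbour that still permits 5 edges overall, or leave it unmatched if none does
lex-smallest matching: {3-7, 4-9, 5-2, 6-13, 11-0}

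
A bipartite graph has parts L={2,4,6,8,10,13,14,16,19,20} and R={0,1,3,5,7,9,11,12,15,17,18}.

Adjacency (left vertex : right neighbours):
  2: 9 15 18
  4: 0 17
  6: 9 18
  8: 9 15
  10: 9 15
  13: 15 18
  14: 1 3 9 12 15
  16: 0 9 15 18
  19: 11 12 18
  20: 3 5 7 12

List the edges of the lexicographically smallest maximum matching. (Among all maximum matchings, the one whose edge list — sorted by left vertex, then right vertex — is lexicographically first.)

Lex-smallest maximum matching: {(2,9), (4,17), (6,18), (8,15), (14,1), (16,0), (19,11), (20,3)}

|M| = 8 (so the lex-smallest maximum matching has 8 edges)
process left vertices in ascending order; for each, take the smallest-labelled available neighbour that still permits 8 edges overall, or leave it unmatched if none does
lex-smallest matching: {2-9, 4-17, 6-18, 8-15, 14-1, 16-0, 19-11, 20-3}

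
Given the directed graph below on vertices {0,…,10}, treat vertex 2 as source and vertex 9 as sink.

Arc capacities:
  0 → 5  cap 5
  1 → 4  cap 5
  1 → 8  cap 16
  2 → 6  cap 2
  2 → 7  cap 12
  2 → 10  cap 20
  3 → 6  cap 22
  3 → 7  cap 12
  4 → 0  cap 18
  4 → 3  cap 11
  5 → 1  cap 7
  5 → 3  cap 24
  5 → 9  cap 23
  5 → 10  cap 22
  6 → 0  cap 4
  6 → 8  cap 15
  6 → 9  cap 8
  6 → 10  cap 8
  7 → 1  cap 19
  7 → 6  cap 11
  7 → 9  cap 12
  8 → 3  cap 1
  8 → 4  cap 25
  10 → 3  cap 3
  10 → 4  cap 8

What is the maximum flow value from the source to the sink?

augment #1: 2→6→9 bottleneck 2, total now 2
augment #2: 2→7→9 bottleneck 12, total now 14
augment #3: 2→10→3→6→9 bottleneck 3, total now 17
augment #4: 2→10→4→0→5→9 bottleneck 5, total now 22
augment #5: 2→10→4→3→6→9 bottleneck 3, total now 25

Maximum flow value: 25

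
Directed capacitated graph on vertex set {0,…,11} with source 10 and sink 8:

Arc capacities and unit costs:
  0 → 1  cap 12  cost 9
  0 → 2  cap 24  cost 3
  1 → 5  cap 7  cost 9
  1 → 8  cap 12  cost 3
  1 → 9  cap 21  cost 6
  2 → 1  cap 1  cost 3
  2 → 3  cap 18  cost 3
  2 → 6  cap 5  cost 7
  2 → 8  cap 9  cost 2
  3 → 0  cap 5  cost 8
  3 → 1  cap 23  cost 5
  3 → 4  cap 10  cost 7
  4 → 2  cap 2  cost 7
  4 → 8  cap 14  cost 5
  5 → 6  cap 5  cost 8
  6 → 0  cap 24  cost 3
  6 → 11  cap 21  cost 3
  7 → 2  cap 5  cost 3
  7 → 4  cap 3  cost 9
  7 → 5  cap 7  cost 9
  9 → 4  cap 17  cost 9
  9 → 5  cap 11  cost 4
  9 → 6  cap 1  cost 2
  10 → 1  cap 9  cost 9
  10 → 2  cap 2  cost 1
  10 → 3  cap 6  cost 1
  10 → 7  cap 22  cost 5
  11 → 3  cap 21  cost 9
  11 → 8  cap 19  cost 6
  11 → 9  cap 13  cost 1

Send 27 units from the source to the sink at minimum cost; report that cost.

shortest-cost path #1: 10→2→8 push 2 @ unit cost 3 (adds 6)
shortest-cost path #2: 10→3→1→8 push 6 @ unit cost 9 (adds 54)
shortest-cost path #3: 10→7→2→8 push 5 @ unit cost 10 (adds 50)
shortest-cost path #4: 10→1→8 push 6 @ unit cost 12 (adds 72)
shortest-cost path #5: 10→1→3→4→8 push 3 @ unit cost 16 (adds 48)
shortest-cost path #6: 10→7→4→8 push 3 @ unit cost 19 (adds 57)
shortest-cost path #7: 10→7→5→6→0→2→8 push 2 @ unit cost 30 (adds 60)
total cost = 347

Minimum cost for 27 units: 347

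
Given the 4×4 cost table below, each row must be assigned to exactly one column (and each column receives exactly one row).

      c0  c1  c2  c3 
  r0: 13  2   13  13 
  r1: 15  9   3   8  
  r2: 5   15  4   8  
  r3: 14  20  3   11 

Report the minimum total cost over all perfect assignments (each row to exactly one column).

Minimum assignment cost: 18

optimal assignment: row0→col1 (cost 2), row1→col3 (cost 8), row2→col0 (cost 5), row3→col2 (cost 3)
total = 2 + 8 + 5 + 3 = 18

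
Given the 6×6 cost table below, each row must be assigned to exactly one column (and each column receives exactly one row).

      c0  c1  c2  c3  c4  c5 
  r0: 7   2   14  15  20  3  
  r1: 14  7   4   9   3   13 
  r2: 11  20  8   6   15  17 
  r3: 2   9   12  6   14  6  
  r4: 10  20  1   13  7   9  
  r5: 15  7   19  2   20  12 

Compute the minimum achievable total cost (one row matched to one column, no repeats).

optimal assignment: row0→col5 (cost 3), row1→col4 (cost 3), row2→col3 (cost 6), row3→col0 (cost 2), row4→col2 (cost 1), row5→col1 (cost 7)
total = 3 + 3 + 6 + 2 + 1 + 7 = 22

Minimum assignment cost: 22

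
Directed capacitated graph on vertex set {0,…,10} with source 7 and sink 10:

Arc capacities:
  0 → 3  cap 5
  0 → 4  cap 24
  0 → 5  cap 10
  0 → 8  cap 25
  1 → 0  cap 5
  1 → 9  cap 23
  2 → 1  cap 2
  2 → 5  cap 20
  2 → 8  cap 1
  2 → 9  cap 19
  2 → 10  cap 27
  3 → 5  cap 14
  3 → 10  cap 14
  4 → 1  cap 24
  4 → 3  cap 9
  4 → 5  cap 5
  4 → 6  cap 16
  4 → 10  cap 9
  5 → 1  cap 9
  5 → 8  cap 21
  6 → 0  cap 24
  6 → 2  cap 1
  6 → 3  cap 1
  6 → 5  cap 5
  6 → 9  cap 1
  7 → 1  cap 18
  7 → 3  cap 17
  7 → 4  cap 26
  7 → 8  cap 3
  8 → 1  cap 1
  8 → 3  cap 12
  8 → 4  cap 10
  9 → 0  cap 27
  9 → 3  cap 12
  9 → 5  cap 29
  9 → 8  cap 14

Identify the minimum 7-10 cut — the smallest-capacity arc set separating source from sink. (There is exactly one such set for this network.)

augment #1: 7→3→10 push 14
augment #2: 7→4→10 push 9
augment #3: 7→4→6→2→10 push 1
max flow = 24; residual-reachable set from 7 gives S-side
cut edges (S→T): {(3,10), (4,10), (6,2)} total cap 24

Min-cut arcs: {(3,10), (4,10), (6,2)} (total capacity 24)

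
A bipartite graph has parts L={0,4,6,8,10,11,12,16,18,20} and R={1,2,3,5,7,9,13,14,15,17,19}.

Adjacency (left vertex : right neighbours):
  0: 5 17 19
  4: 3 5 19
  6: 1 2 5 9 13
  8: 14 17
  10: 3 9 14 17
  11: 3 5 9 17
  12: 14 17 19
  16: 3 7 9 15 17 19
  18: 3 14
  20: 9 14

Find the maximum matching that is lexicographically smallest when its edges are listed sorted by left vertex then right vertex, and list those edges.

Lex-smallest maximum matching: {(0,5), (4,3), (6,1), (8,14), (10,9), (11,17), (12,19), (16,7)}

|M| = 8 (so the lex-smallest maximum matching has 8 edges)
process left vertices in ascending order; for each, take the smallest-labelled available neighbour that still permits 8 edges overall, or leave it unmatched if none does
lex-smallest matching: {0-5, 4-3, 6-1, 8-14, 10-9, 11-17, 12-19, 16-7}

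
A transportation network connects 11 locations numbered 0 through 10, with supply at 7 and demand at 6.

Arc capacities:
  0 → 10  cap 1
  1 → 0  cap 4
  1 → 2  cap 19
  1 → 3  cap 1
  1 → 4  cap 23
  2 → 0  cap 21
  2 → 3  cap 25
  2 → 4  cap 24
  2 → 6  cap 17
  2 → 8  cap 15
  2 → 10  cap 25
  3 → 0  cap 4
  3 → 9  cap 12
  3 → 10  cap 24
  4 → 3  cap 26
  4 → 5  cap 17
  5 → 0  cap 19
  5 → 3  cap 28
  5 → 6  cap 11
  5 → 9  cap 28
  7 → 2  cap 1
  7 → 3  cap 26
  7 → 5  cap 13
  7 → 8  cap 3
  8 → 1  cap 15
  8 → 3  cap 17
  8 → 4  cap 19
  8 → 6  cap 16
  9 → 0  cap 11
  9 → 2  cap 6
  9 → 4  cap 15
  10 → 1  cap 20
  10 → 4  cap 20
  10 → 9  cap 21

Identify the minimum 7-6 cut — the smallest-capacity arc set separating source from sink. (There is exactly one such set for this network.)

Min-cut arcs: {(1,2), (5,6), (7,2), (7,8), (9,2)} (total capacity 40)

augment #1: 7→2→6 push 1
augment #2: 7→5→6 push 11
augment #3: 7→8→6 push 3
augment #4: 7→3→9→2→6 push 6
augment #5: 7→3→10→1→2→6 push 10
augment #6: 7→3→10→1→2→8→6 push 9
max flow = 40; residual-reachable set from 7 gives S-side
cut edges (S→T): {(1,2), (5,6), (7,2), (7,8), (9,2)} total cap 40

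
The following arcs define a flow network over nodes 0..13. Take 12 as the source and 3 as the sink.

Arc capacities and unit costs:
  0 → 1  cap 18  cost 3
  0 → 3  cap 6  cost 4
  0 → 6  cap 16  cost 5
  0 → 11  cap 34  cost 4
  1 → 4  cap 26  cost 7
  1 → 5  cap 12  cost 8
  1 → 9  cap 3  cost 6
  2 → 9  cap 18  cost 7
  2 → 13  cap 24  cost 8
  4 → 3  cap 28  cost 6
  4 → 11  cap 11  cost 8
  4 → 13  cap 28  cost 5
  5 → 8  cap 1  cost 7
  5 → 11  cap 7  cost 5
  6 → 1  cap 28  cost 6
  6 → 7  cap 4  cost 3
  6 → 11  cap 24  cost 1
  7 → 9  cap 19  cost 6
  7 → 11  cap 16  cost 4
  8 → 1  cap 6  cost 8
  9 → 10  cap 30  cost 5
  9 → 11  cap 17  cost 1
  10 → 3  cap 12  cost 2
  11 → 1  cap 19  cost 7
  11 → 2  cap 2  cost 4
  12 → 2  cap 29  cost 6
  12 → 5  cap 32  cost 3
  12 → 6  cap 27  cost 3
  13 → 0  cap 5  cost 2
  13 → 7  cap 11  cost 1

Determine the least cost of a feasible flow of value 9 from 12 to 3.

shortest-cost path #1: 12→6→7→9→10→3 push 4 @ unit cost 19 (adds 76)
shortest-cost path #2: 12→2→9→10→3 push 5 @ unit cost 20 (adds 100)
total cost = 176

Minimum cost for 9 units: 176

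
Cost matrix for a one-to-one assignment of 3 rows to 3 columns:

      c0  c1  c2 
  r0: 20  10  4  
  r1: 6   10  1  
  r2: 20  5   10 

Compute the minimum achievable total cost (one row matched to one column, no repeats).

optimal assignment: row0→col2 (cost 4), row1→col0 (cost 6), row2→col1 (cost 5)
total = 4 + 6 + 5 = 15

Minimum assignment cost: 15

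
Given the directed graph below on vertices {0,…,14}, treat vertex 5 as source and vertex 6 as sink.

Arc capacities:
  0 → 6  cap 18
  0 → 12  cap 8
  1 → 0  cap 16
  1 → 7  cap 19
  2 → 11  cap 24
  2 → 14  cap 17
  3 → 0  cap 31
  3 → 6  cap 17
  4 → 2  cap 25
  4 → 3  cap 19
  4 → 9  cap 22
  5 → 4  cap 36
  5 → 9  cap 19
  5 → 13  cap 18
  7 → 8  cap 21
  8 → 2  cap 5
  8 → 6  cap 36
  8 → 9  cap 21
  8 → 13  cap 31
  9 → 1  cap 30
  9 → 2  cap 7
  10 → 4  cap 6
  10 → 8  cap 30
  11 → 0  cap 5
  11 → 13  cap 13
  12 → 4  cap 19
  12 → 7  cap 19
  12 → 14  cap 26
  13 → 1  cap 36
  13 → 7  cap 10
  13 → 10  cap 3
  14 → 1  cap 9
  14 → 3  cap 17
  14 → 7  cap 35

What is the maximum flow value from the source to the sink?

augment #1: 5→4→3→6 bottleneck 17, total now 17
augment #2: 5→4→3→0→6 bottleneck 2, total now 19
augment #3: 5→9→1→0→6 bottleneck 16, total now 35
augment #4: 5→13→7→8→6 bottleneck 10, total now 45
augment #5: 5→13→10→8→6 bottleneck 3, total now 48
augment #6: 5→9→1→7→8→6 bottleneck 3, total now 51
augment #7: 5→13→1→7→8→6 bottleneck 5, total now 56
augment #8: 5→4→2→14→7→8→6 bottleneck 3, total now 59

Maximum flow value: 59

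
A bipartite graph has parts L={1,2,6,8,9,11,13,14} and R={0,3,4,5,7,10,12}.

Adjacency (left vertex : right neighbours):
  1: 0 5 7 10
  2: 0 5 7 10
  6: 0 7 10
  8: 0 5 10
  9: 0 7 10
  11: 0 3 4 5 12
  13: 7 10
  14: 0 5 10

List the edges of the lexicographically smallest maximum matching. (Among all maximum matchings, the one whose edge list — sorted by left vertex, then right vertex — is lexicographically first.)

Lex-smallest maximum matching: {(1,0), (2,5), (6,7), (8,10), (11,3)}

|M| = 5 (so the lex-smallest maximum matching has 5 edges)
process left vertices in ascending order; for each, take the smallest-labelled available neighbour that still permits 5 edges overall, or leave it unmatched if none does
lex-smallest matching: {1-0, 2-5, 6-7, 8-10, 11-3}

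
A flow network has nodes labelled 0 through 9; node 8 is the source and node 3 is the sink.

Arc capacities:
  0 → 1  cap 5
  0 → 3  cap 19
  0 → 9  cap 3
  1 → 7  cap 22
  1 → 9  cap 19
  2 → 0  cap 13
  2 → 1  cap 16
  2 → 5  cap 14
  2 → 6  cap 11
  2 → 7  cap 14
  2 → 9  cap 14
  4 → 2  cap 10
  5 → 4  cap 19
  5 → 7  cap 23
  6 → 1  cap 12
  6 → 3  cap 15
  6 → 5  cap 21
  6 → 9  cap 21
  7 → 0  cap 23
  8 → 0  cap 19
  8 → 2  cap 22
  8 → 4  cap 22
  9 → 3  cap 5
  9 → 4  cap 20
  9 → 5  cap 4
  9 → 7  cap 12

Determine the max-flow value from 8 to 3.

augment #1: 8→0→3 bottleneck 19, total now 19
augment #2: 8→2→6→3 bottleneck 11, total now 30
augment #3: 8→2→9→3 bottleneck 5, total now 35

Maximum flow value: 35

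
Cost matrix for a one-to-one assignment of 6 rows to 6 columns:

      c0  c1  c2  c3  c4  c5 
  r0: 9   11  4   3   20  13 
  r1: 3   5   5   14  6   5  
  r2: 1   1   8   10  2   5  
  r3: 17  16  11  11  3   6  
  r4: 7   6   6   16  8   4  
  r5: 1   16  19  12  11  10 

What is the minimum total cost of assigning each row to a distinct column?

Minimum assignment cost: 17

optimal assignment: row0→col3 (cost 3), row1→col2 (cost 5), row2→col1 (cost 1), row3→col4 (cost 3), row4→col5 (cost 4), row5→col0 (cost 1)
total = 3 + 5 + 1 + 3 + 4 + 1 = 17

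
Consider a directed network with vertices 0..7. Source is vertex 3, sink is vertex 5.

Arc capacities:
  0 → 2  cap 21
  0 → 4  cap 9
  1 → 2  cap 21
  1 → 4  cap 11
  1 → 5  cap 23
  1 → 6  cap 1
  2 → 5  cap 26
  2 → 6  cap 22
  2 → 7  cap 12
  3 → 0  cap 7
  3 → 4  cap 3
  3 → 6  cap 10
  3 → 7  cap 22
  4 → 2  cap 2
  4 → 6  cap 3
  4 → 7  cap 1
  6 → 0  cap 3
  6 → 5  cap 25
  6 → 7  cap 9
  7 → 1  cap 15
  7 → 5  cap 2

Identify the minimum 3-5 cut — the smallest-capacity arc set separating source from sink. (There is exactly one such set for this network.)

Min-cut arcs: {(3,0), (3,4), (3,6), (7,1), (7,5)} (total capacity 37)

augment #1: 3→6→5 push 10
augment #2: 3→7→5 push 2
augment #3: 3→0→2→5 push 7
augment #4: 3→4→2→5 push 2
augment #5: 3→4→6→5 push 1
augment #6: 3→7→1→5 push 15
max flow = 37; residual-reachable set from 3 gives S-side
cut edges (S→T): {(3,0), (3,4), (3,6), (7,1), (7,5)} total cap 37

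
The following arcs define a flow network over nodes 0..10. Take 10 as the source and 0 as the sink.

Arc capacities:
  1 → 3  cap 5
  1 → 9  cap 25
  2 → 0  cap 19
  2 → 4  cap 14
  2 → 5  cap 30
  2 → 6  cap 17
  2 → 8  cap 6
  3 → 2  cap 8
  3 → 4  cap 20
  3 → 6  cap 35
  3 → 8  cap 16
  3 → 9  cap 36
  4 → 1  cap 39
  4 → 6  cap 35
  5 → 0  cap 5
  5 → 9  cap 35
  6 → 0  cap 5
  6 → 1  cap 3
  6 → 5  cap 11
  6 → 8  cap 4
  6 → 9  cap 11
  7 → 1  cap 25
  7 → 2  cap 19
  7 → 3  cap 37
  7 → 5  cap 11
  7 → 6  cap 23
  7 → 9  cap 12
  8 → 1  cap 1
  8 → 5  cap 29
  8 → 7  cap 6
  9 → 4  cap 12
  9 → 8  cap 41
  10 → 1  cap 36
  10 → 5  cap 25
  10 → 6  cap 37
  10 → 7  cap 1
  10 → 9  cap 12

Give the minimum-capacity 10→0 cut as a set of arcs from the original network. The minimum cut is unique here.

augment #1: 10→5→0 push 5
augment #2: 10→6→0 push 5
augment #3: 10→7→2→0 push 1
augment #4: 10→1→3→2→0 push 5
augment #5: 10→6→8→7→2→0 push 4
augment #6: 10→9→8→7→2→0 push 2
max flow = 22; residual-reachable set from 10 gives S-side
cut edges (S→T): {(1,3), (5,0), (6,0), (8,7), (10,7)} total cap 22

Min-cut arcs: {(1,3), (5,0), (6,0), (8,7), (10,7)} (total capacity 22)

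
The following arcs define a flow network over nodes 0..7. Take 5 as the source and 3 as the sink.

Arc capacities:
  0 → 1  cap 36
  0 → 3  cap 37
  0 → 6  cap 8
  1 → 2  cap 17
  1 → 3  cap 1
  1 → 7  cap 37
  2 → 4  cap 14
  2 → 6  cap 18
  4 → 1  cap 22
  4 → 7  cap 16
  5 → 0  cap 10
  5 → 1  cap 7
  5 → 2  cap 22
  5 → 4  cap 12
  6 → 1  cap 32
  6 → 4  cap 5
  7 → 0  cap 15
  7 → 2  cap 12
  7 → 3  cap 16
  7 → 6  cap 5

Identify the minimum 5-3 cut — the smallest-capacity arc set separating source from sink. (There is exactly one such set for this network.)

augment #1: 5→0→3 push 10
augment #2: 5→1→3 push 1
augment #3: 5→1→7→3 push 6
augment #4: 5→4→7→3 push 10
augment #5: 5→4→7→0→3 push 2
augment #6: 5→2→4→7→0→3 push 4
augment #7: 5→2→4→1→7→0→3 push 9
max flow = 42; residual-reachable set from 5 gives S-side
cut edges (S→T): {(1,3), (5,0), (7,0), (7,3)} total cap 42

Min-cut arcs: {(1,3), (5,0), (7,0), (7,3)} (total capacity 42)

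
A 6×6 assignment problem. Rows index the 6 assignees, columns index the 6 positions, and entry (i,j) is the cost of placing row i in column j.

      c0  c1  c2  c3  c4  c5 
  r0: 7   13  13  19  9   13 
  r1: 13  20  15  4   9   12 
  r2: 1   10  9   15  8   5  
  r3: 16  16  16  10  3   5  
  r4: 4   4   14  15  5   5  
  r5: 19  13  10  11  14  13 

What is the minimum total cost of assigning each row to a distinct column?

Minimum assignment cost: 33

one of 2 optimal assignments: row0→col0 (cost 7), row1→col3 (cost 4), row2→col5 (cost 5), row3→col4 (cost 3), row4→col1 (cost 4), row5→col2 (cost 10)
total = 7 + 4 + 5 + 3 + 4 + 10 = 33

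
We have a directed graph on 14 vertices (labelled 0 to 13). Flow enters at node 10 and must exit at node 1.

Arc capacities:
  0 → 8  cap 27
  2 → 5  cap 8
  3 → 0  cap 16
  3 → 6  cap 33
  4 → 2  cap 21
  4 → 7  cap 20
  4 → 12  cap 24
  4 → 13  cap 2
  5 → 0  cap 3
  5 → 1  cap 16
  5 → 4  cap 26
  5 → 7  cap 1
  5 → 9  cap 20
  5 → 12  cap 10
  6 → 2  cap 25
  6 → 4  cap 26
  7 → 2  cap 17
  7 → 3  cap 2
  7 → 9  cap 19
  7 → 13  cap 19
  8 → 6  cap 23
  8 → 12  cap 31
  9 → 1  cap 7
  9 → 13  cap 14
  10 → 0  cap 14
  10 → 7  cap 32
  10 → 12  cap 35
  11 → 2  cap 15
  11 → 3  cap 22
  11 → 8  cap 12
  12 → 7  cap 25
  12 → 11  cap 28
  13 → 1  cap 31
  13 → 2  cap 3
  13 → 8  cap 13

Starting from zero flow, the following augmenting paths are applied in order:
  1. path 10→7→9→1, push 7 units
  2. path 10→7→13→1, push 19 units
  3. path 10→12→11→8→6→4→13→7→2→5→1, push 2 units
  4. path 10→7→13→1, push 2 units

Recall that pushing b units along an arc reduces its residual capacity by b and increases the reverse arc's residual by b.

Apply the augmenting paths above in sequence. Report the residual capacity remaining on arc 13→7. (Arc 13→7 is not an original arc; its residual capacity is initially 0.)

Residual capacity of (13,7): 19

after path 1 (10→7→9→1, push 7): res(13,7)=0
after path 2 (10→7→13→1, push 19): res(13,7)=19
after path 3 (10→12→11→8→6→4→13→7→2→5→1, push 2): res(13,7)=17
after path 4 (10→7→13→1, push 2): res(13,7)=19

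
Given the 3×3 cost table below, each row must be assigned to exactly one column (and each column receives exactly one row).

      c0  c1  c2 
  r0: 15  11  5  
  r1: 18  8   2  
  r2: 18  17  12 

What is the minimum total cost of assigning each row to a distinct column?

Minimum assignment cost: 31

one of 2 optimal assignments: row0→col1 (cost 11), row1→col2 (cost 2), row2→col0 (cost 18)
total = 11 + 2 + 18 = 31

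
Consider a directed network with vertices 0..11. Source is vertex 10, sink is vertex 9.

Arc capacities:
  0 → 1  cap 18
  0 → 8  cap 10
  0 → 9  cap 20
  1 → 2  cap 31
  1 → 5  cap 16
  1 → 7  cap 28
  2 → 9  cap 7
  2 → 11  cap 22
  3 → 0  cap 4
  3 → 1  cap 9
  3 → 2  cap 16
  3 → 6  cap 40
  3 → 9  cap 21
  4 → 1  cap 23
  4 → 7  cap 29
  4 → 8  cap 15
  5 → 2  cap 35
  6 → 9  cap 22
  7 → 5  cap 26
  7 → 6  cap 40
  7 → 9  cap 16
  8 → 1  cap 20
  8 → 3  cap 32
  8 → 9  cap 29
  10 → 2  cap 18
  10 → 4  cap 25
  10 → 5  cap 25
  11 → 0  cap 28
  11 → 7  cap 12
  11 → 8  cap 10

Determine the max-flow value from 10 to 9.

augment #1: 10→2→9 bottleneck 7, total now 7
augment #2: 10→4→7→9 bottleneck 16, total now 23
augment #3: 10→4→8→9 bottleneck 9, total now 32
augment #4: 10→2→11→0→9 bottleneck 11, total now 43
augment #5: 10→5→2→11→0→9 bottleneck 9, total now 52
augment #6: 10→5→2→11→8→9 bottleneck 2, total now 54

Maximum flow value: 54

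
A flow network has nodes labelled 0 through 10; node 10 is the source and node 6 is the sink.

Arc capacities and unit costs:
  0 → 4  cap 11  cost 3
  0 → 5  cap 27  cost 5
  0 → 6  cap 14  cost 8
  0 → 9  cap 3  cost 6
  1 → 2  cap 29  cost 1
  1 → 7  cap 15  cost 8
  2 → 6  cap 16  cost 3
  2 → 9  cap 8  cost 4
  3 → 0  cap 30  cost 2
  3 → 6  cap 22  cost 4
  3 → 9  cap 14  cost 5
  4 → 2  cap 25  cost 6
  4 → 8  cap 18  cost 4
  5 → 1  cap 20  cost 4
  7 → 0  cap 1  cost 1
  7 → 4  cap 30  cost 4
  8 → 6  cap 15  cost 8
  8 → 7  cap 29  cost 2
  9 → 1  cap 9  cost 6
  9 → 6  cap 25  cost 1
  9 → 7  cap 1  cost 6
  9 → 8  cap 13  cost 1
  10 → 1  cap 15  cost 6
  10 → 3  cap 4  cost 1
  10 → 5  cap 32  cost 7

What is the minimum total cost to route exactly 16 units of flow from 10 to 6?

Minimum cost for 16 units: 140

shortest-cost path #1: 10→3→6 push 4 @ unit cost 5 (adds 20)
shortest-cost path #2: 10→1→2→6 push 12 @ unit cost 10 (adds 120)
total cost = 140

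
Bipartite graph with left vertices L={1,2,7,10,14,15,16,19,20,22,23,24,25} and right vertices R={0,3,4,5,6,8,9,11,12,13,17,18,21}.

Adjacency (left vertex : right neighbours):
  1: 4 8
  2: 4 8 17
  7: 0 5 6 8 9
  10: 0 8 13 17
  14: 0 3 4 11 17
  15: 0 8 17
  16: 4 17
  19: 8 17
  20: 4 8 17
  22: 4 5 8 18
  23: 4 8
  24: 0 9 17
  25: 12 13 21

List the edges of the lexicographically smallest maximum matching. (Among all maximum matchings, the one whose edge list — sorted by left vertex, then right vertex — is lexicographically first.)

|M| = 10 (so the lex-smallest maximum matching has 10 edges)
process left vertices in ascending order; for each, take the smallest-labelled available neighbour that still permits 10 edges overall, or leave it unmatched if none does
lex-smallest matching: {1-4, 2-8, 7-5, 10-13, 14-3, 15-0, 16-17, 22-18, 24-9, 25-12}

Lex-smallest maximum matching: {(1,4), (2,8), (7,5), (10,13), (14,3), (15,0), (16,17), (22,18), (24,9), (25,12)}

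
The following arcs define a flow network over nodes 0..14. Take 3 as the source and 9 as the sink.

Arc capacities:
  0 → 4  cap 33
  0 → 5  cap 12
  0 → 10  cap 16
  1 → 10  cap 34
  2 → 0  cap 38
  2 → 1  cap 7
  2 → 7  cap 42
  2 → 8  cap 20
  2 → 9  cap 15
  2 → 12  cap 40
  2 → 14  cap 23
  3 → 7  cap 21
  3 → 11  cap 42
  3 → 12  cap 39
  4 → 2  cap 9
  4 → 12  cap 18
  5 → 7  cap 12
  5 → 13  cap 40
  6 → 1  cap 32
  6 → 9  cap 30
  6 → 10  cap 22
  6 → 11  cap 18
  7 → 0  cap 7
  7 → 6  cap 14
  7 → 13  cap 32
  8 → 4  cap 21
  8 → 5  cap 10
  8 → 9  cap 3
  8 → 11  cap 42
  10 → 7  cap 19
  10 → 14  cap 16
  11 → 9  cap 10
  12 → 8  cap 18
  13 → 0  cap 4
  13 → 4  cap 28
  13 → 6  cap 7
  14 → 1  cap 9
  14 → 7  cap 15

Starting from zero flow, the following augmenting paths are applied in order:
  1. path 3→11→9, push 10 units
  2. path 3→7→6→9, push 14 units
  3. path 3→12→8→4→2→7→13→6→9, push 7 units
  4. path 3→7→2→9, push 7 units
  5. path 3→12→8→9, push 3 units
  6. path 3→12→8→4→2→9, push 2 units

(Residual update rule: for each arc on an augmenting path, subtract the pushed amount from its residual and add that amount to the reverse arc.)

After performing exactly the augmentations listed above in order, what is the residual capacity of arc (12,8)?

after path 1 (3→11→9, push 10): res(12,8)=18
after path 2 (3→7→6→9, push 14): res(12,8)=18
after path 3 (3→12→8→4→2→7→13→6→9, push 7): res(12,8)=11
after path 4 (3→7→2→9, push 7): res(12,8)=11
after path 5 (3→12→8→9, push 3): res(12,8)=8
after path 6 (3→12→8→4→2→9, push 2): res(12,8)=6

Residual capacity of (12,8): 6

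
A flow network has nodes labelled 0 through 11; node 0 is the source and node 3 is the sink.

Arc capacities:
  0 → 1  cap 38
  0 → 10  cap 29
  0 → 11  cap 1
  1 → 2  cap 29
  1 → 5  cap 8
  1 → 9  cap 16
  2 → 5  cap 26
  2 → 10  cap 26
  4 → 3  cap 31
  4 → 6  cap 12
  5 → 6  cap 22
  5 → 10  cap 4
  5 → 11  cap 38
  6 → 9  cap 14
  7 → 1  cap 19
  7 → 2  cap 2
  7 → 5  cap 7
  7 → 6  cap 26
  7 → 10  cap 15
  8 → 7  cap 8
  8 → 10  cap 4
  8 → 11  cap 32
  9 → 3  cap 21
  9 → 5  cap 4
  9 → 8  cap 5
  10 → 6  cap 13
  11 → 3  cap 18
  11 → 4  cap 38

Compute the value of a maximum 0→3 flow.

Maximum flow value: 52

augment #1: 0→11→3 bottleneck 1, total now 1
augment #2: 0→1→9→3 bottleneck 16, total now 17
augment #3: 0→1→5→11→3 bottleneck 8, total now 25
augment #4: 0→10→6→9→3 bottleneck 5, total now 30
augment #5: 0→1→2→5→11→3 bottleneck 9, total now 39
augment #6: 0→1→2→5→11→4→3 bottleneck 5, total now 44
augment #7: 0→10→6→9→5→11→4→3 bottleneck 4, total now 48
augment #8: 0→10→6→9→8→11→4→3 bottleneck 4, total now 52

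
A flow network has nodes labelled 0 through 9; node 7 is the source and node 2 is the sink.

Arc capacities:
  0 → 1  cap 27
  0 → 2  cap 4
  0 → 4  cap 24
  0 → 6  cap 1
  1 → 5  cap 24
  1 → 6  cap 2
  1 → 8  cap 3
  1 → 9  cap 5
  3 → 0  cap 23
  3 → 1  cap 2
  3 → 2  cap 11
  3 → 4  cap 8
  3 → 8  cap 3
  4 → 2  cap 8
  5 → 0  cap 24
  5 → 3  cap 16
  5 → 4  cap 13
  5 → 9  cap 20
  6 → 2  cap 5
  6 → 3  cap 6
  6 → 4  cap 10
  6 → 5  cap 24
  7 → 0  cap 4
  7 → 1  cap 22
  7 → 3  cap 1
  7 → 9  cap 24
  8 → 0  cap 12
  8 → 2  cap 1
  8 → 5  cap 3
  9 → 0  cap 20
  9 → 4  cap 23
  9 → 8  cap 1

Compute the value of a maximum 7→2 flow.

Maximum flow value: 27

augment #1: 7→0→2 bottleneck 4, total now 4
augment #2: 7→3→2 bottleneck 1, total now 5
augment #3: 7→1→6→2 bottleneck 2, total now 7
augment #4: 7→1→8→2 bottleneck 1, total now 8
augment #5: 7→9→4→2 bottleneck 8, total now 16
augment #6: 7→1→5→3→2 bottleneck 10, total now 26
augment #7: 7→9→0→6→2 bottleneck 1, total now 27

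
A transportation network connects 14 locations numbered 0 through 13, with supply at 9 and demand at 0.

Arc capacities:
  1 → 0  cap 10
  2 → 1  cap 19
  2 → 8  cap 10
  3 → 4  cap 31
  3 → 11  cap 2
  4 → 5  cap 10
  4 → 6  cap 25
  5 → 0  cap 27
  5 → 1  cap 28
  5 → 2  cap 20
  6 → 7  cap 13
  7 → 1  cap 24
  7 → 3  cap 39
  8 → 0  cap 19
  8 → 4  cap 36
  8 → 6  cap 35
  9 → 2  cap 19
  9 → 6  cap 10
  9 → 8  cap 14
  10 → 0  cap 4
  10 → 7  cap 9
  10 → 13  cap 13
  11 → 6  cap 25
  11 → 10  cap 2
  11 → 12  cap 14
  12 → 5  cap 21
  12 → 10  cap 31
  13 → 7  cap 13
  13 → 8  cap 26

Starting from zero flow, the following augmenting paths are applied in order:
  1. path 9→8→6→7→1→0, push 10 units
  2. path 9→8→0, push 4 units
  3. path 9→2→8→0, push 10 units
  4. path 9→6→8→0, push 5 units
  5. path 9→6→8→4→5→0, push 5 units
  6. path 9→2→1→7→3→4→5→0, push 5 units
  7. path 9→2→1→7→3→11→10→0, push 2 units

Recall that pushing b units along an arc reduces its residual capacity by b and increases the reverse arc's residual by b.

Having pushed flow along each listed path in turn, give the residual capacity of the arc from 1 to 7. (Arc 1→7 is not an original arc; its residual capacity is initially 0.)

after path 1 (9→8→6→7→1→0, push 10): res(1,7)=10
after path 2 (9→8→0, push 4): res(1,7)=10
after path 3 (9→2→8→0, push 10): res(1,7)=10
after path 4 (9→6→8→0, push 5): res(1,7)=10
after path 5 (9→6→8→4→5→0, push 5): res(1,7)=10
after path 6 (9→2→1→7→3→4→5→0, push 5): res(1,7)=5
after path 7 (9→2→1→7→3→11→10→0, push 2): res(1,7)=3

Residual capacity of (1,7): 3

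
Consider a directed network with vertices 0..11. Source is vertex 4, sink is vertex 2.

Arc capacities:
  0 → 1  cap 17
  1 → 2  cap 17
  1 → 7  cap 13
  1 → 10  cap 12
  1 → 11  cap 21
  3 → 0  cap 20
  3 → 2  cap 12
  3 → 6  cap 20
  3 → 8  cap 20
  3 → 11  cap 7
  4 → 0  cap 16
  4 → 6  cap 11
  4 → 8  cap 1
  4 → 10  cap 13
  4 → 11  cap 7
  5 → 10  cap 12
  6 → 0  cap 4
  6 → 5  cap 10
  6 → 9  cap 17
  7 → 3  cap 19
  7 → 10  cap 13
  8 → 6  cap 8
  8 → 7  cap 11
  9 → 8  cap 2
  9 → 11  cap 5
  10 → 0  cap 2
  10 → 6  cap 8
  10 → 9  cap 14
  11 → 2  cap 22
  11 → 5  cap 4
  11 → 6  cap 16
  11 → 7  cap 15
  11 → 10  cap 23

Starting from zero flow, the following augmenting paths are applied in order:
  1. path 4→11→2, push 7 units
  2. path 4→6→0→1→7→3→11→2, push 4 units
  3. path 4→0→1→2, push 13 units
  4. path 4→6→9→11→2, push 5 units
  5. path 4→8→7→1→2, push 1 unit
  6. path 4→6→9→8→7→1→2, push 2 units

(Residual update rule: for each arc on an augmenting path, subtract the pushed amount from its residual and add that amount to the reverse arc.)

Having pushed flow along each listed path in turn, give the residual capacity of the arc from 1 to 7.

Residual capacity of (1,7): 12

after path 1 (4→11→2, push 7): res(1,7)=13
after path 2 (4→6→0→1→7→3→11→2, push 4): res(1,7)=9
after path 3 (4→0→1→2, push 13): res(1,7)=9
after path 4 (4→6→9→11→2, push 5): res(1,7)=9
after path 5 (4→8→7→1→2, push 1): res(1,7)=10
after path 6 (4→6→9→8→7→1→2, push 2): res(1,7)=12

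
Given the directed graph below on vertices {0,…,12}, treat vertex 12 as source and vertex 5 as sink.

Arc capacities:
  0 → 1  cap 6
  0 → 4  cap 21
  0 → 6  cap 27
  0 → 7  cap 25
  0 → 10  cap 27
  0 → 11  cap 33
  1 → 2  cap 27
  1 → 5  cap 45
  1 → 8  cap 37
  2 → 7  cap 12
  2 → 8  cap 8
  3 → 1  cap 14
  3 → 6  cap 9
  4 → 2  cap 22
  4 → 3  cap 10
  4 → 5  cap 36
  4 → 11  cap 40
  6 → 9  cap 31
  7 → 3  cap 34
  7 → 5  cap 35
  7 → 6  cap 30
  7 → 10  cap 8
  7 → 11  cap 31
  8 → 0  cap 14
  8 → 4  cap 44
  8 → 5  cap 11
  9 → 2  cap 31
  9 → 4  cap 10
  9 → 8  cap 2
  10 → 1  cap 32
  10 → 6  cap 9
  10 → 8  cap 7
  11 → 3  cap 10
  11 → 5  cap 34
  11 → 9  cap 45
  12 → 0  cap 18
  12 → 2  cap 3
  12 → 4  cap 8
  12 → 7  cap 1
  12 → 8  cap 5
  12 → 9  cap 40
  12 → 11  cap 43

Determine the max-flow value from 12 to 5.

Maximum flow value: 107

augment #1: 12→4→5 bottleneck 8, total now 8
augment #2: 12→7→5 bottleneck 1, total now 9
augment #3: 12→8→5 bottleneck 5, total now 14
augment #4: 12→11→5 bottleneck 34, total now 48
augment #5: 12→0→1→5 bottleneck 6, total now 54
augment #6: 12→0→4→5 bottleneck 12, total now 66
augment #7: 12→2→7→5 bottleneck 3, total now 69
augment #8: 12→9→4→5 bottleneck 10, total now 79
augment #9: 12→9→8→5 bottleneck 2, total now 81
augment #10: 12→9→2→7→5 bottleneck 9, total now 90
augment #11: 12→9→2→8→5 bottleneck 4, total now 94
augment #12: 12→11→3→1→5 bottleneck 9, total now 103
augment #13: 12→9→2→8→4→5 bottleneck 4, total now 107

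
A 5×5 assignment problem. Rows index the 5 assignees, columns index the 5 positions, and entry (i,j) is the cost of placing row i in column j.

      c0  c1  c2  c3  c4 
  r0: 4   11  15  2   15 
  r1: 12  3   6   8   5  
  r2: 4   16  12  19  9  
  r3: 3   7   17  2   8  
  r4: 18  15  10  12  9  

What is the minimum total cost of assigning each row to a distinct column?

one of 2 optimal assignments: row0→col3 (cost 2), row1→col1 (cost 3), row2→col0 (cost 4), row3→col4 (cost 8), row4→col2 (cost 10)
total = 2 + 3 + 4 + 8 + 10 = 27

Minimum assignment cost: 27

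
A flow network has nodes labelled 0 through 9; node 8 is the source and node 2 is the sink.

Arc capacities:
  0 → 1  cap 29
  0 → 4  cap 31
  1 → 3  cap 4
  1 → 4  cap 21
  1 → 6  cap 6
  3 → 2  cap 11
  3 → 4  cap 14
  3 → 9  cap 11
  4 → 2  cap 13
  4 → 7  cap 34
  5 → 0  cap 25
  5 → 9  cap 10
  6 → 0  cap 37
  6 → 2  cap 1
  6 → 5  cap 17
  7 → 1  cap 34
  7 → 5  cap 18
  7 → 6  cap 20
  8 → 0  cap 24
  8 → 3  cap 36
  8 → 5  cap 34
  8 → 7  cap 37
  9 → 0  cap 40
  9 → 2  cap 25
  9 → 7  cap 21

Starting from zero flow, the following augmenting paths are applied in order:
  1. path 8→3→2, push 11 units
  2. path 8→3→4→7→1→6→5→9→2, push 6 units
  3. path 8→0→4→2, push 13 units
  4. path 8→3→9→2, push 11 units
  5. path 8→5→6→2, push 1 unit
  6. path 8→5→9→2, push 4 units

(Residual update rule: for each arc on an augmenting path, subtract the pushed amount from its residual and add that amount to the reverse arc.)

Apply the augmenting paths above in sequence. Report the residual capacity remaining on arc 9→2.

after path 1 (8→3→2, push 11): res(9,2)=25
after path 2 (8→3→4→7→1→6→5→9→2, push 6): res(9,2)=19
after path 3 (8→0→4→2, push 13): res(9,2)=19
after path 4 (8→3→9→2, push 11): res(9,2)=8
after path 5 (8→5→6→2, push 1): res(9,2)=8
after path 6 (8→5→9→2, push 4): res(9,2)=4

Residual capacity of (9,2): 4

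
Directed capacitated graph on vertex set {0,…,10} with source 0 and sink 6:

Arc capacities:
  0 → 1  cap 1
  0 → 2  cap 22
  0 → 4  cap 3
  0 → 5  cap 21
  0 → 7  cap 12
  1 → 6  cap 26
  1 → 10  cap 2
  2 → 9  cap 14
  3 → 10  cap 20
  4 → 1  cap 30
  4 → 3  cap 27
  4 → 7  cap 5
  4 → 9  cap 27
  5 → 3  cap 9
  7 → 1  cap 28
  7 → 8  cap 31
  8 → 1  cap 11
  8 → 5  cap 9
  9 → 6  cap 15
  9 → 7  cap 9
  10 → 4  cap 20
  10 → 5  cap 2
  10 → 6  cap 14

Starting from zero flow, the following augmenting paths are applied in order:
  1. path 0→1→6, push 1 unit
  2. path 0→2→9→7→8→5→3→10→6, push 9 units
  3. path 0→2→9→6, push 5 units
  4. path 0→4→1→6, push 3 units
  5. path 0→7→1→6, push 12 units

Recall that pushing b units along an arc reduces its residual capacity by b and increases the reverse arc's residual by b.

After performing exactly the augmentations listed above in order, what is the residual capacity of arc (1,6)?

Residual capacity of (1,6): 10

after path 1 (0→1→6, push 1): res(1,6)=25
after path 2 (0→2→9→7→8→5→3→10→6, push 9): res(1,6)=25
after path 3 (0→2→9→6, push 5): res(1,6)=25
after path 4 (0→4→1→6, push 3): res(1,6)=22
after path 5 (0→7→1→6, push 12): res(1,6)=10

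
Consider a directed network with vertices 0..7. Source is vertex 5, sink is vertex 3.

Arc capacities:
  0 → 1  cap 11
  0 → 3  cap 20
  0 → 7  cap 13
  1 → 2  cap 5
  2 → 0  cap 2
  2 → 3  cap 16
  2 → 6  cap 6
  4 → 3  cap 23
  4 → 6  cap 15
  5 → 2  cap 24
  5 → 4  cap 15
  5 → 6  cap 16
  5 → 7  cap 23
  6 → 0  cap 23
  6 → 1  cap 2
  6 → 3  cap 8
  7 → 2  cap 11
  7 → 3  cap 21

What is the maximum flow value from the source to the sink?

augment #1: 5→2→3 bottleneck 16, total now 16
augment #2: 5→4→3 bottleneck 15, total now 31
augment #3: 5→6→3 bottleneck 8, total now 39
augment #4: 5→7→3 bottleneck 21, total now 60
augment #5: 5→2→0→3 bottleneck 2, total now 62
augment #6: 5→6→0→3 bottleneck 8, total now 70
augment #7: 5→2→6→0→3 bottleneck 6, total now 76

Maximum flow value: 76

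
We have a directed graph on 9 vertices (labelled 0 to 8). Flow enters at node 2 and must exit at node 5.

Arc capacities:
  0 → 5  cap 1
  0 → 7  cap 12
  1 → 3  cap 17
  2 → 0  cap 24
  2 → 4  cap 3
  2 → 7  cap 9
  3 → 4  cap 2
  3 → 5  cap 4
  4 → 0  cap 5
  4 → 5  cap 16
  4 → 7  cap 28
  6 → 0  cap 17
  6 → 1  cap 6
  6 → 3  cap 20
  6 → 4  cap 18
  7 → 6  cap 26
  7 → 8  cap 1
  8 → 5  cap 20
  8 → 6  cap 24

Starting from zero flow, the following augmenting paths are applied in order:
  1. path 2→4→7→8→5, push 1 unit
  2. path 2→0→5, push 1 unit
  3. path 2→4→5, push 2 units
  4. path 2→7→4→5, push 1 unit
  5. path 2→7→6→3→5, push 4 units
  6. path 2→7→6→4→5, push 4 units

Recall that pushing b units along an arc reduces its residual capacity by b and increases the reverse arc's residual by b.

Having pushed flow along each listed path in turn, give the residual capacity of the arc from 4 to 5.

after path 1 (2→4→7→8→5, push 1): res(4,5)=16
after path 2 (2→0→5, push 1): res(4,5)=16
after path 3 (2→4→5, push 2): res(4,5)=14
after path 4 (2→7→4→5, push 1): res(4,5)=13
after path 5 (2→7→6→3→5, push 4): res(4,5)=13
after path 6 (2→7→6→4→5, push 4): res(4,5)=9

Residual capacity of (4,5): 9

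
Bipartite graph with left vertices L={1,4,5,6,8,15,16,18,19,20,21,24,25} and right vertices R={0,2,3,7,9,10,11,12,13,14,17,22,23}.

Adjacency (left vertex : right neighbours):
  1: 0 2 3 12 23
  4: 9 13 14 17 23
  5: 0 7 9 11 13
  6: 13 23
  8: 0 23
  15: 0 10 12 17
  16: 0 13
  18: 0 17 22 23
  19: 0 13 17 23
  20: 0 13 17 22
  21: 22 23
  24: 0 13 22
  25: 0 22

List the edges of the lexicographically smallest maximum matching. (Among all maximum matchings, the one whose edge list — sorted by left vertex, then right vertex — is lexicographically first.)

Lex-smallest maximum matching: {(1,2), (4,9), (5,7), (6,13), (8,0), (15,10), (18,17), (19,23), (20,22)}

|M| = 9 (so the lex-smallest maximum matching has 9 edges)
process left vertices in ascending order; for each, take the smallest-labelled available neighbour that still permits 9 edges overall, or leave it unmatched if none does
lex-smallest matching: {1-2, 4-9, 5-7, 6-13, 8-0, 15-10, 18-17, 19-23, 20-22}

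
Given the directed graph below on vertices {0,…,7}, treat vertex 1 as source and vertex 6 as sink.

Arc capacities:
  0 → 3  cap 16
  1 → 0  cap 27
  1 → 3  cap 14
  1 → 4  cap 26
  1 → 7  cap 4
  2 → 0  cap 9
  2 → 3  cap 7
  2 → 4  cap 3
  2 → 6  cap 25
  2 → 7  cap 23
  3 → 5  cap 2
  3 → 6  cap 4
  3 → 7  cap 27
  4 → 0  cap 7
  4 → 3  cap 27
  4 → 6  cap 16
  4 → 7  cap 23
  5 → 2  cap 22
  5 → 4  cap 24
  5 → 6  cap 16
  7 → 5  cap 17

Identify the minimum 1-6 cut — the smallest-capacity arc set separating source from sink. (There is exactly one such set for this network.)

augment #1: 1→3→6 push 4
augment #2: 1→4→6 push 16
augment #3: 1→3→5→6 push 2
augment #4: 1→7→5→6 push 4
augment #5: 1→3→7→5→6 push 8
augment #6: 1→4→7→5→6 push 2
augment #7: 1→4→7→5→2→6 push 3
max flow = 39; residual-reachable set from 1 gives S-side
cut edges (S→T): {(3,5), (3,6), (4,6), (7,5)} total cap 39

Min-cut arcs: {(3,5), (3,6), (4,6), (7,5)} (total capacity 39)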